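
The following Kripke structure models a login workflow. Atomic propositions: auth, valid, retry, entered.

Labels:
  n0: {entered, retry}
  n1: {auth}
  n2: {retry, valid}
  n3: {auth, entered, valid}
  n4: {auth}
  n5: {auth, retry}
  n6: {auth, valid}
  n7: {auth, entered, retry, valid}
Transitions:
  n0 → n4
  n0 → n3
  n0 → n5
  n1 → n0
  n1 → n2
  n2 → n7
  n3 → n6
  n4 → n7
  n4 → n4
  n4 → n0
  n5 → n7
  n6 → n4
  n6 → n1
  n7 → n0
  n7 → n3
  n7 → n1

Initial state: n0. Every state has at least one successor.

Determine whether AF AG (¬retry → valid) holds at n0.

No

States satisfying AG (¬retry → valid): ∅.
States satisfying AF AG (¬retry → valid): ∅.
There is a path from n0 along which AG (¬retry → valid) never holds.
n0 ∉ Sat(AF AG (¬retry → valid)).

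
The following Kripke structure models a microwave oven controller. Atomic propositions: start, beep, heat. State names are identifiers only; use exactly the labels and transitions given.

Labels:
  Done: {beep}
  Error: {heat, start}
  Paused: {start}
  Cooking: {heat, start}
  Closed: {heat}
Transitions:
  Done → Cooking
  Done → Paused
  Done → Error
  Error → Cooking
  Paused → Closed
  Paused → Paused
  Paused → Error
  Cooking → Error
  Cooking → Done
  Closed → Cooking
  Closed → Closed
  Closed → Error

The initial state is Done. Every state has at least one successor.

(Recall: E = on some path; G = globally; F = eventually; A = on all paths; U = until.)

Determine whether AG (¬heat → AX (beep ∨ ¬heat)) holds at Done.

States satisfying ¬heat → AX (beep ∨ ¬heat): {Error, Cooking, Closed}.
States satisfying AG (¬heat → AX (beep ∨ ¬heat)): ∅.
Done is reachable from Done and violates ¬heat → AX (beep ∨ ¬heat), so AG fails at Done.
Done ∉ Sat(AG (¬heat → AX (beep ∨ ¬heat))).

No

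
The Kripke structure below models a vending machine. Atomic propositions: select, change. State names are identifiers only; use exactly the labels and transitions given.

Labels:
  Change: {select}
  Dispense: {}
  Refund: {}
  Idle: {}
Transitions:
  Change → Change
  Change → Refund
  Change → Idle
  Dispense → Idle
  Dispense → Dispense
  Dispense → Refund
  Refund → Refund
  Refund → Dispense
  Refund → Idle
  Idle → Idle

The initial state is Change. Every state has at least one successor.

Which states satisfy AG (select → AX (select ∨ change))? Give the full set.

States satisfying select → AX (select ∨ change): {Dispense, Refund, Idle}.
States satisfying AG (select → AX (select ∨ change)): {Dispense, Refund, Idle}.

{Dispense, Refund, Idle}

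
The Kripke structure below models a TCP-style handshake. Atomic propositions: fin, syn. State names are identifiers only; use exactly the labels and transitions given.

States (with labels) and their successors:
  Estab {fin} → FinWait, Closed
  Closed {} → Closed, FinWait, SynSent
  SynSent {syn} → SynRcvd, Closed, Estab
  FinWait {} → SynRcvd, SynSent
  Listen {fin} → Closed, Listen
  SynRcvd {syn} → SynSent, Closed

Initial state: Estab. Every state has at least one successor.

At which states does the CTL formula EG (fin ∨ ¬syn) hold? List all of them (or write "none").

States satisfying fin ∨ ¬syn: {Estab, Closed, FinWait, Listen}.
States satisfying EG (fin ∨ ¬syn): {Estab, Closed, Listen}.

{Estab, Closed, Listen}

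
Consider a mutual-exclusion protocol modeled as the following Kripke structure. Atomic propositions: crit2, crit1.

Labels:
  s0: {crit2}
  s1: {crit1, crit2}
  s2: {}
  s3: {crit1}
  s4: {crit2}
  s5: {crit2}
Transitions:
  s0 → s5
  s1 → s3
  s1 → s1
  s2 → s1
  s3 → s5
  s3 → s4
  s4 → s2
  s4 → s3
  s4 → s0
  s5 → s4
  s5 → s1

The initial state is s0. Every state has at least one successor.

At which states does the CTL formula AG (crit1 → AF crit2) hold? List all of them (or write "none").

{s0, s1, s2, s3, s4, s5}

States satisfying crit1 → AF crit2: {s0, s1, s2, s3, s4, s5}.
States satisfying AG (crit1 → AF crit2): {s0, s1, s2, s3, s4, s5}.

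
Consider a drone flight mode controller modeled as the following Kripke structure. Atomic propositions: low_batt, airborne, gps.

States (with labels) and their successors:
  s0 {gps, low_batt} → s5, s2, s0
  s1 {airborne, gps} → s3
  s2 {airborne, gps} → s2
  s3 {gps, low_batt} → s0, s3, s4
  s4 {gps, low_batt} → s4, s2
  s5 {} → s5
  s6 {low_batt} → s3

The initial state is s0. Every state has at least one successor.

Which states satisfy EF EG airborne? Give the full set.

{s0, s1, s2, s3, s4, s6}

States satisfying EG airborne: {s2}.
States satisfying EF EG airborne: {s0, s1, s2, s3, s4, s6}.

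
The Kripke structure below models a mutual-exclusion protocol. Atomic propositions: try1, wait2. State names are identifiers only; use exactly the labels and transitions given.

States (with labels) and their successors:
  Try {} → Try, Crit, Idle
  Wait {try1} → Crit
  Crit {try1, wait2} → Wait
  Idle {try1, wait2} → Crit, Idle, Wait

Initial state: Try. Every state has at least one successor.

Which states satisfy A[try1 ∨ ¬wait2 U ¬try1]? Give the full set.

{Try}

States satisfying try1 ∨ ¬wait2: {Try, Wait, Crit, Idle}.
States satisfying ¬try1: {Try}.
States satisfying A[try1 ∨ ¬wait2 U ¬try1]: {Try}.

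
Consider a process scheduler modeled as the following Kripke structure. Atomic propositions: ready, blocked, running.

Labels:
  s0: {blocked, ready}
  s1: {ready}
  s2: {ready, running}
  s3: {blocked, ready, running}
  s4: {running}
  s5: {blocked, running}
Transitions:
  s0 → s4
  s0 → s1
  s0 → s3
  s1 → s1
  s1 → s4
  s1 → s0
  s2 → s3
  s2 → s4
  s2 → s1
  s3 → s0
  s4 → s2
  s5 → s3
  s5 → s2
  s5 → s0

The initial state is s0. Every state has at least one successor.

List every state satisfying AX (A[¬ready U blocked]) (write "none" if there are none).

States satisfying A[¬ready U blocked]: {s0, s3, s5}.
States satisfying AX (A[¬ready U blocked]): {s3}.

{s3}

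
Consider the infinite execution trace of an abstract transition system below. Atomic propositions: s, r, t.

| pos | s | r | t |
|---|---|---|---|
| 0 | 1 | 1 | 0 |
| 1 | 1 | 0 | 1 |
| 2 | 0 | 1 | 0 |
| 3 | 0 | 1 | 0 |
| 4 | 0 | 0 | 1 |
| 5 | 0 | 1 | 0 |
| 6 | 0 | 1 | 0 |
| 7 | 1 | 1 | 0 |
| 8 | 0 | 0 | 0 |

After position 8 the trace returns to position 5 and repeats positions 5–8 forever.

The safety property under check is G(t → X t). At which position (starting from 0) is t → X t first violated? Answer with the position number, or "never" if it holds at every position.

1

Check t → X t at each position in order: 0 ✓.
At position 1 the labels are {s, t} and the next position 2 has {r}, so t → X t is false there. This is the first violation.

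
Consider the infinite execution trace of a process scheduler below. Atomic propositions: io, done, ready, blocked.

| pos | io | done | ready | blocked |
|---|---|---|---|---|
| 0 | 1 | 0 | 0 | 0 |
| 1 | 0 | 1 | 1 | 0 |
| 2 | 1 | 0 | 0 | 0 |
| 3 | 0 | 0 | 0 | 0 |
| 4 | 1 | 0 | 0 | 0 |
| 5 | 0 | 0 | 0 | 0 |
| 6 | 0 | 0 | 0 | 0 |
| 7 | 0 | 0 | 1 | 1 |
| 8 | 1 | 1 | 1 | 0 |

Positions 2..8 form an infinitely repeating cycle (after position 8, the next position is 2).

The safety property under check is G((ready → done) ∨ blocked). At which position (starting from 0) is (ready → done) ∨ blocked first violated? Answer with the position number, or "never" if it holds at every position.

never

(ready → done) ∨ blocked holds at every position 0..8, and those are all the positions the trace ever visits, so the invariant G((ready → done) ∨ blocked) is never violated.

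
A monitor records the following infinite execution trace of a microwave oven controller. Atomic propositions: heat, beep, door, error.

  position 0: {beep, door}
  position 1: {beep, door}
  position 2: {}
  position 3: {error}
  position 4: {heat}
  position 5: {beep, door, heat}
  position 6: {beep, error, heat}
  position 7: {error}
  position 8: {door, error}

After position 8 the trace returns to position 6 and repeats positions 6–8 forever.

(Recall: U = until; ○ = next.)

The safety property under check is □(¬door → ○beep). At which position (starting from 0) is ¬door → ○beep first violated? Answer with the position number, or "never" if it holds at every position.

Check ¬door → ○beep at each position in order: 0 ✓, 1 ✓.
At position 2 the labels are {} and the next position 3 has {error}, so ¬door → ○beep is false there. This is the first violation.

2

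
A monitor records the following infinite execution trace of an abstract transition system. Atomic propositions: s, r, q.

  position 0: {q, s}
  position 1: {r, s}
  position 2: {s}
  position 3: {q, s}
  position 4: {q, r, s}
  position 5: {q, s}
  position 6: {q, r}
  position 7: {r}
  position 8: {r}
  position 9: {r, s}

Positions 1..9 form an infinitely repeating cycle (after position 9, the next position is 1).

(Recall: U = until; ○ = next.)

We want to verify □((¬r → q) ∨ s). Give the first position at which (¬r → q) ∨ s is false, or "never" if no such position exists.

never

(¬r → q) ∨ s holds at every position 0..9, and those are all the positions the trace ever visits, so the invariant □((¬r → q) ∨ s) is never violated.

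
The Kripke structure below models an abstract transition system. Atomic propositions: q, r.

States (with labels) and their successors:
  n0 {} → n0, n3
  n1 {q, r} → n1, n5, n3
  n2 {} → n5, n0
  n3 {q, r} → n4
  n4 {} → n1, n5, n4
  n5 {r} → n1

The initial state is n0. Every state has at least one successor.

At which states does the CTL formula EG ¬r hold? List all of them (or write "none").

{n0, n2, n4}

States satisfying ¬r: {n0, n2, n4}.
States satisfying EG ¬r: {n0, n2, n4}.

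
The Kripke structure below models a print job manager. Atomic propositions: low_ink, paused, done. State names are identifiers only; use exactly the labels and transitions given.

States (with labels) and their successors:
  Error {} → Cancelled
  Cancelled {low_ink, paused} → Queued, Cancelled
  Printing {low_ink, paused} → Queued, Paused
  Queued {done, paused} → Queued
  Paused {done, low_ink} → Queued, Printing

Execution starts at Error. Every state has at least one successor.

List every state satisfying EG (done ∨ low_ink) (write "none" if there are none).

{Cancelled, Printing, Queued, Paused}

States satisfying done ∨ low_ink: {Cancelled, Printing, Queued, Paused}.
States satisfying EG (done ∨ low_ink): {Cancelled, Printing, Queued, Paused}.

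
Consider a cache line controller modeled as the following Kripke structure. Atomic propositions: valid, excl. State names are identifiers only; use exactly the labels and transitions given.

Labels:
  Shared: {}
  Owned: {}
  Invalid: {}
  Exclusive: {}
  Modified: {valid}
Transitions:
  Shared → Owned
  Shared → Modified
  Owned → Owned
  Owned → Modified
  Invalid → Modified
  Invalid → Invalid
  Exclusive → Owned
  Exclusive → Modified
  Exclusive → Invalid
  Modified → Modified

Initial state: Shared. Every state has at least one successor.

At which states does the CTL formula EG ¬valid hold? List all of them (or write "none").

{Shared, Owned, Invalid, Exclusive}

States satisfying ¬valid: {Shared, Owned, Invalid, Exclusive}.
States satisfying EG ¬valid: {Shared, Owned, Invalid, Exclusive}.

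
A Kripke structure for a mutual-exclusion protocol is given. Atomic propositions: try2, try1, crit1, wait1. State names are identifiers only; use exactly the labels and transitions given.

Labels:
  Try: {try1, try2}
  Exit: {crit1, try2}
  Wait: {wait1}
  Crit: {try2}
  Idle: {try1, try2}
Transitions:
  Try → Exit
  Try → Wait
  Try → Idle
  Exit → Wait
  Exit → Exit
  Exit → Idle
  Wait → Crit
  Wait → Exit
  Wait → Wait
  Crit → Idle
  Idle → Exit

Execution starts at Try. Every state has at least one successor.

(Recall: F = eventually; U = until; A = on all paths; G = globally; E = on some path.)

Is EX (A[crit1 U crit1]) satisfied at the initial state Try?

Satisfied

States satisfying A[crit1 U crit1]: {Exit}.
States satisfying EX (A[crit1 U crit1]): {Try, Exit, Wait, Idle}.
Try ∈ Sat(EX (A[crit1 U crit1])).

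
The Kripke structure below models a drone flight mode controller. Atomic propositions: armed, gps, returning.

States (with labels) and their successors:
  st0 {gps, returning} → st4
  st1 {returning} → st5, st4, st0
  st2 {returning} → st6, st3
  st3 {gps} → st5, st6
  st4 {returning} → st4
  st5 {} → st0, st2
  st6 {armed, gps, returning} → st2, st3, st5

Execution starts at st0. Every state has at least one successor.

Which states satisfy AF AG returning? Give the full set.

States satisfying AG returning: {st0, st4}.
States satisfying AF AG returning: {st0, st4}.

{st0, st4}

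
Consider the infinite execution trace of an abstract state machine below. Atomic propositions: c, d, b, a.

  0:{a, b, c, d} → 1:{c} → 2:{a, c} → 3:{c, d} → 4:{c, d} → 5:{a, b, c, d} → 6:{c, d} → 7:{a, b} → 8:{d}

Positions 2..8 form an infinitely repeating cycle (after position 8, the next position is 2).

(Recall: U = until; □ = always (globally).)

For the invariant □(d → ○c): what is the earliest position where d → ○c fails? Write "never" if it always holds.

6

Check d → ○c at each position in order: 0 ✓, 1 ✓, 2 ✓, 3 ✓, 4 ✓, 5 ✓.
At position 6 the labels are {c, d} and the next position 7 has {a, b}, so d → ○c is false there. This is the first violation.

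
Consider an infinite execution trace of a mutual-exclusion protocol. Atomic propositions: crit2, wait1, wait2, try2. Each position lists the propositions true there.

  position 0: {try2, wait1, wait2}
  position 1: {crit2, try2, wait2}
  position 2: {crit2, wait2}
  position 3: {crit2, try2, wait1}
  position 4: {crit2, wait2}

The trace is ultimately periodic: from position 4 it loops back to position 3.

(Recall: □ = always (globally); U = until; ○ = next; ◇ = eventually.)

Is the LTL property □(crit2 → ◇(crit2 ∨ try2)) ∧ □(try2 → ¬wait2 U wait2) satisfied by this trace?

crit2 → ◇(crit2 ∨ try2) holds at every position 0..4, and those are all positions ever visited, so □(crit2 → ◇(crit2 ∨ try2)) holds.
Positions where crit2 holds: 1, 2, 3, 4.
Check ◇(crit2 ∨ try2) at each: 1→ok, 2→ok, 3→ok, 4→ok.
try2 → ¬wait2 U wait2 holds at every position 0..4, and those are all positions ever visited, so □(try2 → ¬wait2 U wait2) holds.
Positions where try2 holds: 0, 1, 3.
Check ¬wait2 U wait2 at each: 0→ok, 1→ok, 3→ok.
At position 0: □(crit2 → ◇(crit2 ∨ try2)) is true; □(try2 → ¬wait2 U wait2) is true; so □(crit2 → ◇(crit2 ∨ try2)) ∧ □(try2 → ¬wait2 U wait2) is true.

Holds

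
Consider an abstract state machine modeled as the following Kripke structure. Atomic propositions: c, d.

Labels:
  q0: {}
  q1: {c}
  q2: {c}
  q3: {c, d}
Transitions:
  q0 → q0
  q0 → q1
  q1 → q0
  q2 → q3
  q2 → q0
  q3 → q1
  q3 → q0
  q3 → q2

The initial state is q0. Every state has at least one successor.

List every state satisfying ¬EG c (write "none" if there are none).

States satisfying c: {q1, q2, q3}.
States satisfying EG c: {q2, q3}.
States satisfying ¬EG c: {q0, q1}.

{q0, q1}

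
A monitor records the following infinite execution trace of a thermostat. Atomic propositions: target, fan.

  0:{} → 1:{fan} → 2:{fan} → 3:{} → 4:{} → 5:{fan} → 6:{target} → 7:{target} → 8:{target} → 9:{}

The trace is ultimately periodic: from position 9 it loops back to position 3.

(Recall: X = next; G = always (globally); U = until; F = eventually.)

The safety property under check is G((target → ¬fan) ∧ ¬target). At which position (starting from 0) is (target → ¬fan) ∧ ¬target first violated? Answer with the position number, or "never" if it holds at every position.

6

Check (target → ¬fan) ∧ ¬target at each position in order: 0 ✓, 1 ✓, 2 ✓, 3 ✓, 4 ✓, 5 ✓.
At position 6 the labels are {target}, so (target → ¬fan) ∧ ¬target is false there. This is the first violation.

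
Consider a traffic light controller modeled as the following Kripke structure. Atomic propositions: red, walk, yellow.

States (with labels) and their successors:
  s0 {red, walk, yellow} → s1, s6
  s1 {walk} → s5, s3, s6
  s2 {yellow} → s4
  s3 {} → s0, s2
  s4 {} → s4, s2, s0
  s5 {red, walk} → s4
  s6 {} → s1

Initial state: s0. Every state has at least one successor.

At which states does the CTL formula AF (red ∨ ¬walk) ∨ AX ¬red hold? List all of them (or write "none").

States satisfying red ∨ ¬walk: {s0, s2, s3, s4, s5, s6}.
States satisfying AF (red ∨ ¬walk): {s0, s1, s2, s3, s4, s5, s6}.
States satisfying ¬red: {s1, s2, s3, s4, s6}.
States satisfying AX ¬red: {s0, s2, s5, s6}.
States satisfying AF (red ∨ ¬walk) ∨ AX ¬red: {s0, s1, s2, s3, s4, s5, s6}.

{s0, s1, s2, s3, s4, s5, s6}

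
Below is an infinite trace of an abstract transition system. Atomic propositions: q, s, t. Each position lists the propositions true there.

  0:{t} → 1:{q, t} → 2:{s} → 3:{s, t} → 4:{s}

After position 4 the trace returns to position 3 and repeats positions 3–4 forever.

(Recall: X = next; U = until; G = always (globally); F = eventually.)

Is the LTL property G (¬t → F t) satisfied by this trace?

Holds

¬t → F t holds at every position 0..4, and those are all positions ever visited, so G (¬t → F t) holds.
Positions where ¬t holds: 2, 4.
Check F t at each: 2→ok, 4→ok.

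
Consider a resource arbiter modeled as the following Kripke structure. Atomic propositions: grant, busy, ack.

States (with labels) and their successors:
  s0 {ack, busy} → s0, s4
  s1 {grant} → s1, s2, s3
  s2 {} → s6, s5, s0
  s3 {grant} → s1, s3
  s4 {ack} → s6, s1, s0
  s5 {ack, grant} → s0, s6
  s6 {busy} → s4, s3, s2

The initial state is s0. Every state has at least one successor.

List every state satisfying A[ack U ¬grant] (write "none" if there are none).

{s0, s2, s4, s5, s6}

States satisfying ack: {s0, s4, s5}.
States satisfying ¬grant: {s0, s2, s4, s6}.
States satisfying A[ack U ¬grant]: {s0, s2, s4, s5, s6}.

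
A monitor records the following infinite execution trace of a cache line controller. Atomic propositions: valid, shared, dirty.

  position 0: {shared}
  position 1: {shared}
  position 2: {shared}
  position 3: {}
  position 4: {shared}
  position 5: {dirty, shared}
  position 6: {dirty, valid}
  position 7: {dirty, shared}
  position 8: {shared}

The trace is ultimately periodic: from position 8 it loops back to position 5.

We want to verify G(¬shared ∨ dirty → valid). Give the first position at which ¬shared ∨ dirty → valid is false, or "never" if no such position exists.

Check ¬shared ∨ dirty → valid at each position in order: 0 ✓, 1 ✓, 2 ✓.
At position 3 the labels are {}, so ¬shared ∨ dirty → valid is false there. This is the first violation.

3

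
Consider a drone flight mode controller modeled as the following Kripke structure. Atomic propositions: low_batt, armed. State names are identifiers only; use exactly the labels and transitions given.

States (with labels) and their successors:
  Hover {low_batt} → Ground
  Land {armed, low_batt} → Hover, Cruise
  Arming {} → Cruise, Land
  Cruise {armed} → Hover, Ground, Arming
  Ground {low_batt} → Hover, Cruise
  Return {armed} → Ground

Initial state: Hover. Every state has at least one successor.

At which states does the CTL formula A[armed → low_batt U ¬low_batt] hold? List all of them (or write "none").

States satisfying armed → low_batt: {Hover, Land, Arming, Ground}.
States satisfying ¬low_batt: {Arming, Cruise, Return}.
States satisfying A[armed → low_batt U ¬low_batt]: {Arming, Cruise, Return}.

{Arming, Cruise, Return}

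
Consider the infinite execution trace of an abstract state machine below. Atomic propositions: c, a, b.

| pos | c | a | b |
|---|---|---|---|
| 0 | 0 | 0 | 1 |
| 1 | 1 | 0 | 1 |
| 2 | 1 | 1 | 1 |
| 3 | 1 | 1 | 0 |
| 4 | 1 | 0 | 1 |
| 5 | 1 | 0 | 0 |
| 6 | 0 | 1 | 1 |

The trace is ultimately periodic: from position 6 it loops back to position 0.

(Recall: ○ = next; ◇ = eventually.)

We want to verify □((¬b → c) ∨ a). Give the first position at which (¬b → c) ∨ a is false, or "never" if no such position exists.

never

(¬b → c) ∨ a holds at every position 0..6, and those are all the positions the trace ever visits, so the invariant □((¬b → c) ∨ a) is never violated.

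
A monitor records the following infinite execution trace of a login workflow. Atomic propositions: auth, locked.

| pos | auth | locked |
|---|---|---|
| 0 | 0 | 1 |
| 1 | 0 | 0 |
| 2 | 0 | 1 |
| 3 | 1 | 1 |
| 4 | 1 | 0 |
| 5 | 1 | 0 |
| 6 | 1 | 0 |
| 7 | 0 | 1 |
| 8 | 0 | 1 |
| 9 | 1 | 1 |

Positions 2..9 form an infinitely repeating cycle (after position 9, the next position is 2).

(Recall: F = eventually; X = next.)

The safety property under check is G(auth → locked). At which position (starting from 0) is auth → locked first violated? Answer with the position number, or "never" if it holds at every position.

4

Check auth → locked at each position in order: 0 ✓, 1 ✓, 2 ✓, 3 ✓.
At position 4 the labels are {auth}, so auth → locked is false there. This is the first violation.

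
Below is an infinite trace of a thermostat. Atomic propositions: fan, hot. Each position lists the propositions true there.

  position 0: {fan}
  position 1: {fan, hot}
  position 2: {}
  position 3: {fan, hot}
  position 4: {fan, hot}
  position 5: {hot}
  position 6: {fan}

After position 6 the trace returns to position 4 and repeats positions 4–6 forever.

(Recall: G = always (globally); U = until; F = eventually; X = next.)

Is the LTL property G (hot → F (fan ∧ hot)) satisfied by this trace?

Holds

hot → F (fan ∧ hot) holds at every position 0..6, and those are all positions ever visited, so G (hot → F (fan ∧ hot)) holds.
Positions where hot holds: 1, 3, 4, 5.
Check F (fan ∧ hot) at each: 1→ok, 3→ok, 4→ok, 5→ok.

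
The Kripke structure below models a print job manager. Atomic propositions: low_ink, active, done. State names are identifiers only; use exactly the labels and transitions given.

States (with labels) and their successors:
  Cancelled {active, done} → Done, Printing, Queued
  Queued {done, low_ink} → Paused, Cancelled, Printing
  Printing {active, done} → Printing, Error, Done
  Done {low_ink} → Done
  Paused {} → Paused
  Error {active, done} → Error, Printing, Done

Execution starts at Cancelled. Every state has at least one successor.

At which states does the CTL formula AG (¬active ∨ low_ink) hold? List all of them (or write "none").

{Done, Paused}

States satisfying ¬active ∨ low_ink: {Queued, Done, Paused}.
States satisfying AG (¬active ∨ low_ink): {Done, Paused}.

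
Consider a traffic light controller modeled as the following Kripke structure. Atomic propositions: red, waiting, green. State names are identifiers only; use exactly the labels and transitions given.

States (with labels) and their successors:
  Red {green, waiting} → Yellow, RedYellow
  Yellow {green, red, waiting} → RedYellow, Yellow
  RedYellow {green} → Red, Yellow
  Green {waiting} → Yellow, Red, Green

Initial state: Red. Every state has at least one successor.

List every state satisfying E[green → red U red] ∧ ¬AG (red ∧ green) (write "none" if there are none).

{Yellow, Green}

States satisfying green → red: {Yellow, Green}.
States satisfying red: {Yellow}.
States satisfying E[green → red U red]: {Yellow, Green}.
States satisfying red ∧ green: {Yellow}.
States satisfying AG (red ∧ green): ∅.
States satisfying ¬AG (red ∧ green): {Red, Yellow, RedYellow, Green}.
States satisfying E[green → red U red] ∧ ¬AG (red ∧ green): {Yellow, Green}.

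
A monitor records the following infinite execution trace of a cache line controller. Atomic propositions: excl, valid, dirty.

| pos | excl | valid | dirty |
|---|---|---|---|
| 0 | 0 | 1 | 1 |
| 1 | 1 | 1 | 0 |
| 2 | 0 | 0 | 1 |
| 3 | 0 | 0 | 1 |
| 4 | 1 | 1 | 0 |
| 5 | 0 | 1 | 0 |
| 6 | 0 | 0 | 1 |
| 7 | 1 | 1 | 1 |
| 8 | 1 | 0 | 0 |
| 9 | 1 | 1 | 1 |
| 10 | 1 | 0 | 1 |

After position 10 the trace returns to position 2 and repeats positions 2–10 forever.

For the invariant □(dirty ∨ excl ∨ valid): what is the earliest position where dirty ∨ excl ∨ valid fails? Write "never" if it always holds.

dirty ∨ excl ∨ valid holds at every position 0..10, and those are all the positions the trace ever visits, so the invariant □(dirty ∨ excl ∨ valid) is never violated.

never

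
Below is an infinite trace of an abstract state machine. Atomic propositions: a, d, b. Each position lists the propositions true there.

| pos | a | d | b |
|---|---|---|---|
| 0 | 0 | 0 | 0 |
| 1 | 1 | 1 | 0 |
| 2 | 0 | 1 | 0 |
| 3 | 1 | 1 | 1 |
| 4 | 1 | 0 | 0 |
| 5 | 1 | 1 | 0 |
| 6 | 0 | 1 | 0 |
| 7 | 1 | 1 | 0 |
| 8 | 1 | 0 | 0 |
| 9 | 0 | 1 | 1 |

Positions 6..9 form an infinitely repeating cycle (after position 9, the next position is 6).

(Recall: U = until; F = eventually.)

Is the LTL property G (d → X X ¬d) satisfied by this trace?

Violated

d → X X ¬d must hold at every position from 0 onward. It fails at position 1, so G (d → X X ¬d) is false.
Positions where d holds: 1, 2, 3, 5, 6, 7, 9.
Check X X ¬d at each: 1→fails, 2→ok, 3→fails, 5→fails, 6→ok, 7→fails, 9→fails.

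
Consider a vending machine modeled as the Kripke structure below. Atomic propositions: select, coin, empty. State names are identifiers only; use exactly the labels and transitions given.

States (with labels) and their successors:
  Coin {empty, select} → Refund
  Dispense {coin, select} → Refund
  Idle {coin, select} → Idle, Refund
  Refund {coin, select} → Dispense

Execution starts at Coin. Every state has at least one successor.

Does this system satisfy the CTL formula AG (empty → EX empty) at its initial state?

States satisfying empty → EX empty: {Dispense, Idle, Refund}.
States satisfying AG (empty → EX empty): {Dispense, Idle, Refund}.
Coin is reachable from Coin and violates empty → EX empty, so AG fails at Coin.
Coin ∉ Sat(AG (empty → EX empty)).

No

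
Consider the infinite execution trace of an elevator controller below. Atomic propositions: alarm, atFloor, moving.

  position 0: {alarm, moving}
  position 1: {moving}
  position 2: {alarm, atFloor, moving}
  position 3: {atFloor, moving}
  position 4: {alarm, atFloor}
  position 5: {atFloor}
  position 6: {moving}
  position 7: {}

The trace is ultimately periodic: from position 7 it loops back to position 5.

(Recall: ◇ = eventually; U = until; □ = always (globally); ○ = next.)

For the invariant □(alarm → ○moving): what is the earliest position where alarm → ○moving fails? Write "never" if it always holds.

Check alarm → ○moving at each position in order: 0 ✓, 1 ✓, 2 ✓, 3 ✓.
At position 4 the labels are {alarm, atFloor} and the next position 5 has {atFloor}, so alarm → ○moving is false there. This is the first violation.

4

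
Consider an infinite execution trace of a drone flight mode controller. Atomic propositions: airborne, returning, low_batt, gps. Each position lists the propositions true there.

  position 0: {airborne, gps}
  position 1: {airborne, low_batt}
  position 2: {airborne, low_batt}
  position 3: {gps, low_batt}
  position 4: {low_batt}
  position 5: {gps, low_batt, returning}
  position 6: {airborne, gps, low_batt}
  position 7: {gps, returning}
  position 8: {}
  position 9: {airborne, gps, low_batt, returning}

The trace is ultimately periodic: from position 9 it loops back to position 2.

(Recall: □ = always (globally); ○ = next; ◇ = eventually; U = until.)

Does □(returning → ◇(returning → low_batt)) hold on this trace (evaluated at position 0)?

Yes

returning → ◇(returning → low_batt) holds at every position 0..9, and those are all positions ever visited, so □(returning → ◇(returning → low_batt)) holds.
Positions where returning holds: 5, 7, 9.
Check ◇(returning → low_batt) at each: 5→ok, 7→ok, 9→ok.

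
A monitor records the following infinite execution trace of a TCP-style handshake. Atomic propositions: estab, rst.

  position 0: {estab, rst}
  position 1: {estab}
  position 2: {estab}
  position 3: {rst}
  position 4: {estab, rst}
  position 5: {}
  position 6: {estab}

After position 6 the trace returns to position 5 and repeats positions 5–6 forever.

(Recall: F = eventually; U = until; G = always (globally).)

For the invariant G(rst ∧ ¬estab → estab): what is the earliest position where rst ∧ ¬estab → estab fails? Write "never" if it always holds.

3

Check rst ∧ ¬estab → estab at each position in order: 0 ✓, 1 ✓, 2 ✓.
At position 3 the labels are {rst}, so rst ∧ ¬estab → estab is false there. This is the first violation.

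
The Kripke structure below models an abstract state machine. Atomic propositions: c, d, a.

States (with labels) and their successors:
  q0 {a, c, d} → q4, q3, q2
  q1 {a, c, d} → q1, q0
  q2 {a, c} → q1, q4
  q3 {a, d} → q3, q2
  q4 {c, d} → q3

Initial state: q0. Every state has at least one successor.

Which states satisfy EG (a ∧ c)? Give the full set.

States satisfying a ∧ c: {q0, q1, q2}.
States satisfying EG (a ∧ c): {q0, q1, q2}.

{q0, q1, q2}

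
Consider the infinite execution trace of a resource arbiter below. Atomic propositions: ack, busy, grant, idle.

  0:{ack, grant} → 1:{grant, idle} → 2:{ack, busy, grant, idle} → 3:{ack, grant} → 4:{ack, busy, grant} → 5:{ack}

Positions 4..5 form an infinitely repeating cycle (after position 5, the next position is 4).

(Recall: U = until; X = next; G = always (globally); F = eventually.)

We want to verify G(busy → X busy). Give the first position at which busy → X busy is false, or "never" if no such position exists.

Check busy → X busy at each position in order: 0 ✓, 1 ✓.
At position 2 the labels are {ack, busy, grant, idle} and the next position 3 has {ack, grant}, so busy → X busy is false there. This is the first violation.

2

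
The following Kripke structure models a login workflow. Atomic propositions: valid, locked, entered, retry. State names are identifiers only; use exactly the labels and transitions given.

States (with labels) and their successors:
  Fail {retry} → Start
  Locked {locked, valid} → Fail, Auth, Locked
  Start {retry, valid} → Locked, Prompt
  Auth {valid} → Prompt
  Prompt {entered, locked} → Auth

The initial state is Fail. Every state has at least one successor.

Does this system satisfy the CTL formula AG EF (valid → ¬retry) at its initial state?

Yes

States satisfying EF (valid → ¬retry): {Fail, Locked, Start, Auth, Prompt}.
States satisfying AG EF (valid → ¬retry): {Fail, Locked, Start, Auth, Prompt}.
Every state reachable from Fail satisfies EF (valid → ¬retry).
Fail ∈ Sat(AG EF (valid → ¬retry)).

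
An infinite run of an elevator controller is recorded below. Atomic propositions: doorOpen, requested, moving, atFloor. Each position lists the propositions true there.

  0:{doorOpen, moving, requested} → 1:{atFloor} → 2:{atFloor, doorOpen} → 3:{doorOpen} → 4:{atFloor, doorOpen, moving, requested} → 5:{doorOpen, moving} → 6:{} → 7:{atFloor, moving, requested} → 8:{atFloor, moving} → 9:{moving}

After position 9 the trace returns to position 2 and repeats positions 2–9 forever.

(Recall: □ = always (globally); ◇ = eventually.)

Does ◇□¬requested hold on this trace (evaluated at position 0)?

□¬requested is false at every position 0..9, so it never becomes true and ◇□¬requested fails.

Does not hold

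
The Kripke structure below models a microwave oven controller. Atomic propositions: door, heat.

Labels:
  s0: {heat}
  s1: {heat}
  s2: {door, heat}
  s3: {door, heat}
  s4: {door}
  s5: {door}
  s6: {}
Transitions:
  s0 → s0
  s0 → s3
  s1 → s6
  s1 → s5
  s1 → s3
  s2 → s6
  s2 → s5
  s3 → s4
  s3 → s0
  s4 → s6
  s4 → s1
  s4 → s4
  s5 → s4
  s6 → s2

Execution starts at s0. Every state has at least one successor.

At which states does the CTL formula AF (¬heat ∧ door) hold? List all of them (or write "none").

States satisfying ¬heat ∧ door: {s4, s5}.
States satisfying AF (¬heat ∧ door): {s4, s5}.

{s4, s5}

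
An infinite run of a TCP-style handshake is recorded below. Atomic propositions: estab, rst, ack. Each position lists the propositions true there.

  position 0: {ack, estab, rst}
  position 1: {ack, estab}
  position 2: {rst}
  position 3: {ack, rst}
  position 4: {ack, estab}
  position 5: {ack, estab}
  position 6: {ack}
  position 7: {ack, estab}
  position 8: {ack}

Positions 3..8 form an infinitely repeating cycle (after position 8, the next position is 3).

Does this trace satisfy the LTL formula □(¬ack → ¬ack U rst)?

¬ack → ¬ack U rst holds at every position 0..8, and those are all positions ever visited, so □(¬ack → ¬ack U rst) holds.
Positions where ¬ack holds: 2.
Check ¬ack U rst at each: 2→ok.

Yes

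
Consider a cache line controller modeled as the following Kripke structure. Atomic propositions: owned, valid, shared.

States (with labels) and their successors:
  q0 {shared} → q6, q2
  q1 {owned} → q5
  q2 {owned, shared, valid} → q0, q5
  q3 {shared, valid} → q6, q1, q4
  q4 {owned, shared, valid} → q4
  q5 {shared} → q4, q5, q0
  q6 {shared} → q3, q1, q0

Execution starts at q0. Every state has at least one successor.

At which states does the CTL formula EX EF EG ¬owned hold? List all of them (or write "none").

{q0, q1, q2, q3, q5, q6}

States satisfying EF EG ¬owned: {q0, q1, q2, q3, q5, q6}.
States satisfying EX EF EG ¬owned: {q0, q1, q2, q3, q5, q6}.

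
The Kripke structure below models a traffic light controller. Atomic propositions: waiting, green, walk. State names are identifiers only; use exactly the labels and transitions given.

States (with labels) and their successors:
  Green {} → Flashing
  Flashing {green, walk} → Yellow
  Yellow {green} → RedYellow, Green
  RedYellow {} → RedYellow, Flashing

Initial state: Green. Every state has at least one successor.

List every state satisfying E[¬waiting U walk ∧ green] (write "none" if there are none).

{Green, Flashing, Yellow, RedYellow}

States satisfying ¬waiting: {Green, Flashing, Yellow, RedYellow}.
States satisfying walk ∧ green: {Flashing}.
States satisfying E[¬waiting U walk ∧ green]: {Green, Flashing, Yellow, RedYellow}.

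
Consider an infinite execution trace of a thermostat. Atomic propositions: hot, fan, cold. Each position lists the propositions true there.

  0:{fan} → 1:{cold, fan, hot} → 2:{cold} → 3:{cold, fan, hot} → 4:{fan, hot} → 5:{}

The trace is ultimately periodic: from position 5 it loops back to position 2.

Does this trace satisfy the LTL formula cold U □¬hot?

Walking from position 0: at position 0, □¬hot has not yet held and cold fails, so cold U □¬hot is false.

Does not hold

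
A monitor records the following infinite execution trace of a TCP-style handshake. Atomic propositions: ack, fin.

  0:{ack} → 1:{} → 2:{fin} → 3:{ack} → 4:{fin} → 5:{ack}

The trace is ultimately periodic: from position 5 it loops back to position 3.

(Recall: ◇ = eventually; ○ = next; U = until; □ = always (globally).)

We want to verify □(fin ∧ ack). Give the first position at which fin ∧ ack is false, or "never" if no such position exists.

0

At position 0 the labels are {ack}, so fin ∧ ack is false there. This is the first violation.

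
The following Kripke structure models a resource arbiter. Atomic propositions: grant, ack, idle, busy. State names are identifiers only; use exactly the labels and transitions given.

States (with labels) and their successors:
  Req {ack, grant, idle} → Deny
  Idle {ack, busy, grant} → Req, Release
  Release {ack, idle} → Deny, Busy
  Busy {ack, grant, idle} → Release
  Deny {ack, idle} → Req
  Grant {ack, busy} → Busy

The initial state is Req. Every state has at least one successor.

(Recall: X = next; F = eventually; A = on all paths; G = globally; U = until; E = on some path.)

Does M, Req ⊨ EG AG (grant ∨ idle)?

Yes

States satisfying AG (grant ∨ idle): {Req, Idle, Release, Busy, Deny}.
States satisfying EG AG (grant ∨ idle): {Req, Idle, Release, Busy, Deny}.
Req ∈ Sat(EG AG (grant ∨ idle)).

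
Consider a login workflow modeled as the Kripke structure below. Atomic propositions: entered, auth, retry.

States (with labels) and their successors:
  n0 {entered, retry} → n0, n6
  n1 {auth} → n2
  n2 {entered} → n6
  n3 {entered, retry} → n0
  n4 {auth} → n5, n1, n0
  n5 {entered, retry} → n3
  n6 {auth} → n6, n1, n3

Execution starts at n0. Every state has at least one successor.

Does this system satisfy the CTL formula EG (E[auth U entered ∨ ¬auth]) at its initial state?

Holds

States satisfying E[auth U entered ∨ ¬auth]: {n0, n1, n2, n3, n4, n5, n6}.
States satisfying EG (E[auth U entered ∨ ¬auth]): {n0, n1, n2, n3, n4, n5, n6}.
n0 ∈ Sat(EG (E[auth U entered ∨ ¬auth])).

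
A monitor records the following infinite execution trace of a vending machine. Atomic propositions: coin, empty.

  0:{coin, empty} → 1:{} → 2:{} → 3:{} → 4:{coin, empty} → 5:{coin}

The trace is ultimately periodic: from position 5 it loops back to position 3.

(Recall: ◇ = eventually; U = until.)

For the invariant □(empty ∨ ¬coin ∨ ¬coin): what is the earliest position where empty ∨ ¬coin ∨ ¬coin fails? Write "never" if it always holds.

5

Check empty ∨ ¬coin ∨ ¬coin at each position in order: 0 ✓, 1 ✓, 2 ✓, 3 ✓, 4 ✓.
At position 5 the labels are {coin}, so empty ∨ ¬coin ∨ ¬coin is false there. This is the first violation.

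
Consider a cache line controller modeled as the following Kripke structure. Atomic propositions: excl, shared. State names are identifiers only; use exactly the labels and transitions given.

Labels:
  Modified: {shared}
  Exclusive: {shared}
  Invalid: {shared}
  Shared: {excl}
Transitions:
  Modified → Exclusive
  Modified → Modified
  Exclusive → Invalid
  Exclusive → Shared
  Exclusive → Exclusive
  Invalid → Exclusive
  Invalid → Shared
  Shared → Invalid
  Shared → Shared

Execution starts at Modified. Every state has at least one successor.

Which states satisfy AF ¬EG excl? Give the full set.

States satisfying ¬EG excl: {Modified, Exclusive, Invalid}.
States satisfying AF ¬EG excl: {Modified, Exclusive, Invalid}.

{Modified, Exclusive, Invalid}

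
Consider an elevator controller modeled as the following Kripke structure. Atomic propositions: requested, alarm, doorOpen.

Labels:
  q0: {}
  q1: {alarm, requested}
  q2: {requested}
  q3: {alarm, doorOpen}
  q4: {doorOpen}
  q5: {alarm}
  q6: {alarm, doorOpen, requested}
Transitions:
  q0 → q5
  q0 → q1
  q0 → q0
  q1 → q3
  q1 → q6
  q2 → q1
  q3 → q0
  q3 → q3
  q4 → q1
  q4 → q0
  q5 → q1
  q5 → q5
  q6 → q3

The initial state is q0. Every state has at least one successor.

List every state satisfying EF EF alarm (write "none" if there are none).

States satisfying EF alarm: {q0, q1, q2, q3, q4, q5, q6}.
States satisfying EF EF alarm: {q0, q1, q2, q3, q4, q5, q6}.

{q0, q1, q2, q3, q4, q5, q6}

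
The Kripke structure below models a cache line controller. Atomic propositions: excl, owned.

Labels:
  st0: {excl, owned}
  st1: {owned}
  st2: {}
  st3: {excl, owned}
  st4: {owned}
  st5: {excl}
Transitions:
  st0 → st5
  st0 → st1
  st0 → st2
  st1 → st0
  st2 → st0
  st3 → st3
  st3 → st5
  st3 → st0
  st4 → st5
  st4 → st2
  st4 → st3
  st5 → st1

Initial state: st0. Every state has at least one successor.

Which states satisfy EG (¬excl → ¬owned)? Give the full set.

{st0, st2, st3}

States satisfying ¬excl → ¬owned: {st0, st2, st3, st5}.
States satisfying EG (¬excl → ¬owned): {st0, st2, st3}.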